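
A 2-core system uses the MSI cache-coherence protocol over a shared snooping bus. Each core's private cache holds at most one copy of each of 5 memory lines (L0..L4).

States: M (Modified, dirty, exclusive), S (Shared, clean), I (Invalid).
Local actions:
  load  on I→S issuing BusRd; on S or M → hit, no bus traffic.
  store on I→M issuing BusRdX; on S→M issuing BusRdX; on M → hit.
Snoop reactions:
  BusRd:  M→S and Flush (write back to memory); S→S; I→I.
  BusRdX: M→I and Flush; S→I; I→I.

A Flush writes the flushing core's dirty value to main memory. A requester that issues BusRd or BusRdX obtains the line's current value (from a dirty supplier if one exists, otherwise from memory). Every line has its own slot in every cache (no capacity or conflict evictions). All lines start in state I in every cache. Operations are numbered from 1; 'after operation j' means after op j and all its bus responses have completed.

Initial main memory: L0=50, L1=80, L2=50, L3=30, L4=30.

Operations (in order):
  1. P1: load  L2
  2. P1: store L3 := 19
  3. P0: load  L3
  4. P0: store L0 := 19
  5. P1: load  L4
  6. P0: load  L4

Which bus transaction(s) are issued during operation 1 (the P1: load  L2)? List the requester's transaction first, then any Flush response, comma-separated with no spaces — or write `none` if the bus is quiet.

1. P1: load  L2  bus=[BusRd]  L2: P0=I P1=S  mem[L2]=50
2. P1: store L3 := 19  bus=[BusRdX]  L3: P0=I P1=M  mem[L3]=30
3. P0: load  L3  bus=[BusRd,Flush]  L3: P0=S P1=S  mem[L3]=19
4. P0: store L0 := 19  bus=[BusRdX]  L0: P0=M P1=I  mem[L0]=50
5. P1: load  L4  bus=[BusRd]  L4: P0=I P1=S  mem[L4]=30
6. P0: load  L4  bus=[BusRd]  L4: P0=S P1=S  mem[L4]=30

bus = BusRd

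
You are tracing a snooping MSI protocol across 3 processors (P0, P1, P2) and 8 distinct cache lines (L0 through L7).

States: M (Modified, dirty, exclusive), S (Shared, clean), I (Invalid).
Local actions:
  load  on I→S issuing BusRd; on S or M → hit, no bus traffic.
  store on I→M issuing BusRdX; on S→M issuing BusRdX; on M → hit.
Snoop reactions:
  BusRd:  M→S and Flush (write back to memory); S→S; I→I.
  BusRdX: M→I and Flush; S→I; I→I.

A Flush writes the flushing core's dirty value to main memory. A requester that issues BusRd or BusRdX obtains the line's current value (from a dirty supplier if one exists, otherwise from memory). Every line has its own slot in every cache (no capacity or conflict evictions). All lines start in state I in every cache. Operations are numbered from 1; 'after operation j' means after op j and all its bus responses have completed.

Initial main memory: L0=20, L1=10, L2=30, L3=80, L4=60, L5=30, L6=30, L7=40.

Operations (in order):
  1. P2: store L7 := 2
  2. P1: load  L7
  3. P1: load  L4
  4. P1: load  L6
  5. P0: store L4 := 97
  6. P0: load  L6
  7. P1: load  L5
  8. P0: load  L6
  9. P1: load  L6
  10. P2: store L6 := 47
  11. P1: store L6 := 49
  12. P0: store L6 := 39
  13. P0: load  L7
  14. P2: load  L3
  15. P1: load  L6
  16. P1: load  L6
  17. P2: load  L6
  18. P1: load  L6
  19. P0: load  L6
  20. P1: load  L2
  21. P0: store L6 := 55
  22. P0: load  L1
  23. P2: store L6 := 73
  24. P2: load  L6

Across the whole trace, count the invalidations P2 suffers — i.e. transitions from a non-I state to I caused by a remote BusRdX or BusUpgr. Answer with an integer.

invalidations = 2

  op1 P2: store L7 := 2 → I/I/M on L7; bus BusRdX; mem=40
  op2 P1: load  L7 → I/S/S on L7; bus BusRd Flush; mem=2
  op3 P1: load  L4 → I/S/I on L4; bus BusRd; mem=60
  op4 P1: load  L6 → I/S/I on L6; bus BusRd; mem=30
  op5 P0: store L4 := 97 → M/I/I on L4; bus BusRdX; mem=60
  op6 P0: load  L6 → S/S/I on L6; bus BusRd; mem=30
  op7 P1: load  L5 → I/S/I on L5; bus BusRd; mem=30
  op8 P0: load  L6 → S/S/I on L6; bus (none); mem=30
  op9 P1: load  L6 → S/S/I on L6; bus (none); mem=30
  op10 P2: store L6 := 47 → I/I/M on L6; bus BusRdX; mem=30
  op11 P1: store L6 := 49 → I/M/I on L6; bus BusRdX Flush; mem=47
  op12 P0: store L6 := 39 → M/I/I on L6; bus BusRdX Flush; mem=49
  op13 P0: load  L7 → S/S/S on L7; bus BusRd; mem=2
  op14 P2: load  L3 → I/I/S on L3; bus BusRd; mem=80
  op15 P1: load  L6 → S/S/I on L6; bus BusRd Flush; mem=39
  op16 P1: load  L6 → S/S/I on L6; bus (none); mem=39
  op17 P2: load  L6 → S/S/S on L6; bus BusRd; mem=39
  op18 P1: load  L6 → S/S/S on L6; bus (none); mem=39
  op19 P0: load  L6 → S/S/S on L6; bus (none); mem=39
  op20 P1: load  L2 → I/S/I on L2; bus BusRd; mem=30
  op21 P0: store L6 := 55 → M/I/I on L6; bus BusRdX; mem=39
  op22 P0: load  L1 → S/I/I on L1; bus BusRd; mem=10
  op23 P2: store L6 := 73 → I/I/M on L6; bus BusRdX Flush; mem=55
  op24 P2: load  L6 → I/I/M on L6; bus (none); mem=55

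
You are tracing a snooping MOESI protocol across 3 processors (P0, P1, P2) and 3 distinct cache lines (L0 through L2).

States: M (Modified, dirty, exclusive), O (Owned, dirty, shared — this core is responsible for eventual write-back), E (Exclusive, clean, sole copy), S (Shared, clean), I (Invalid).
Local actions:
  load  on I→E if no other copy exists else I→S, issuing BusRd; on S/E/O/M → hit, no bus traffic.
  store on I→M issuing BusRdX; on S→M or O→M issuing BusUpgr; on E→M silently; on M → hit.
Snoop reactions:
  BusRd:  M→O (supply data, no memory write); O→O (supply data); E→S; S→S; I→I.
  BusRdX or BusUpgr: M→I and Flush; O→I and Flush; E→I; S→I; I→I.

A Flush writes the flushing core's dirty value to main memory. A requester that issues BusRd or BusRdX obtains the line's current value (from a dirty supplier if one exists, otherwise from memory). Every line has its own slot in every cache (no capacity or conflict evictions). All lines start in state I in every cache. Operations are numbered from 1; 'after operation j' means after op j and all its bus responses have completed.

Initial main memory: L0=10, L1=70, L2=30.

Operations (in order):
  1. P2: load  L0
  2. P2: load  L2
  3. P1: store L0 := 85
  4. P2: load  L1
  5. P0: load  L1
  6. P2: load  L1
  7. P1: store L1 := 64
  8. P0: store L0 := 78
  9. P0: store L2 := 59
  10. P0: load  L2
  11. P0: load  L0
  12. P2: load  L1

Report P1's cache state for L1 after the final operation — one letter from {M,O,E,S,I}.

state = O

1. P2: load  L0  bus=[BusRd]  L0: P0=I P1=I P2=E  mem[L0]=10
2. P2: load  L2  bus=[BusRd]  L2: P0=I P1=I P2=E  mem[L2]=30
3. P1: store L0 := 85  bus=[BusRdX]  L0: P0=I P1=M P2=I  mem[L0]=10
4. P2: load  L1  bus=[BusRd]  L1: P0=I P1=I P2=E  mem[L1]=70
5. P0: load  L1  bus=[BusRd]  L1: P0=S P1=I P2=S  mem[L1]=70
6. P2: load  L1  bus=[-]  L1: P0=S P1=I P2=S  mem[L1]=70
7. P1: store L1 := 64  bus=[BusRdX]  L1: P0=I P1=M P2=I  mem[L1]=70
8. P0: store L0 := 78  bus=[BusRdX,Flush]  L0: P0=M P1=I P2=I  mem[L0]=85
9. P0: store L2 := 59  bus=[BusRdX]  L2: P0=M P1=I P2=I  mem[L2]=30
10. P0: load  L2  bus=[-]  L2: P0=M P1=I P2=I  mem[L2]=30
11. P0: load  L0  bus=[-]  L0: P0=M P1=I P2=I  mem[L0]=85
12. P2: load  L1  bus=[BusRd]  L1: P0=I P1=O P2=S  mem[L1]=70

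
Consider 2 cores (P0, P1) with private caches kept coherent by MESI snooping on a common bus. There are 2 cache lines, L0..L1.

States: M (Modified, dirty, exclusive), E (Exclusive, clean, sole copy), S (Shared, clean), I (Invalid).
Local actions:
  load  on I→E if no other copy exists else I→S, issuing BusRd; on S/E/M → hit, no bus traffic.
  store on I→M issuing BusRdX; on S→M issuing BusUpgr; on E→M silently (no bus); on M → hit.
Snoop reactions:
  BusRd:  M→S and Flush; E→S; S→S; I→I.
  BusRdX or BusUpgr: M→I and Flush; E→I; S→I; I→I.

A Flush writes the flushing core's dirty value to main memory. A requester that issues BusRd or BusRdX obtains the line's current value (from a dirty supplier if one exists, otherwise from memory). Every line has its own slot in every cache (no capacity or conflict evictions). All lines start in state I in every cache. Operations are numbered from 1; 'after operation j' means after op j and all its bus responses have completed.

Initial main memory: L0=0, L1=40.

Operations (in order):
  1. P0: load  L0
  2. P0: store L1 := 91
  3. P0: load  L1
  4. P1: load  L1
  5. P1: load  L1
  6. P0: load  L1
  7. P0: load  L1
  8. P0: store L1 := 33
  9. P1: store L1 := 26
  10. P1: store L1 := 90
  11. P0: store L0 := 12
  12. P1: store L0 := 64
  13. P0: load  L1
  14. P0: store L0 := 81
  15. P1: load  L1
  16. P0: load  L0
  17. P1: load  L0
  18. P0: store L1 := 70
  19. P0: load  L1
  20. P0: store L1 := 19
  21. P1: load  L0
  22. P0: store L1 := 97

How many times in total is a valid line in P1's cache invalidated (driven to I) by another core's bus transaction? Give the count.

invalidations = 3

  op1 P0: load  L0 → E/I on L0; bus BusRd; mem=0
  op2 P0: store L1 := 91 → M/I on L1; bus BusRdX; mem=40
  op3 P0: load  L1 → M/I on L1; bus (none); mem=40
  op4 P1: load  L1 → S/S on L1; bus BusRd Flush; mem=91
  op5 P1: load  L1 → S/S on L1; bus (none); mem=91
  op6 P0: load  L1 → S/S on L1; bus (none); mem=91
  op7 P0: load  L1 → S/S on L1; bus (none); mem=91
  op8 P0: store L1 := 33 → M/I on L1; bus BusUpgr; mem=91
  op9 P1: store L1 := 26 → I/M on L1; bus BusRdX Flush; mem=33
  op10 P1: store L1 := 90 → I/M on L1; bus (none); mem=33
  op11 P0: store L0 := 12 → M/I on L0; bus (none); mem=0
  op12 P1: store L0 := 64 → I/M on L0; bus BusRdX Flush; mem=12
  op13 P0: load  L1 → S/S on L1; bus BusRd Flush; mem=90
  op14 P0: store L0 := 81 → M/I on L0; bus BusRdX Flush; mem=64
  op15 P1: load  L1 → S/S on L1; bus (none); mem=90
  op16 P0: load  L0 → M/I on L0; bus (none); mem=64
  op17 P1: load  L0 → S/S on L0; bus BusRd Flush; mem=81
  op18 P0: store L1 := 70 → M/I on L1; bus BusUpgr; mem=90
  op19 P0: load  L1 → M/I on L1; bus (none); mem=90
  op20 P0: store L1 := 19 → M/I on L1; bus (none); mem=90
  op21 P1: load  L0 → S/S on L0; bus (none); mem=81
  op22 P0: store L1 := 97 → M/I on L1; bus (none); mem=90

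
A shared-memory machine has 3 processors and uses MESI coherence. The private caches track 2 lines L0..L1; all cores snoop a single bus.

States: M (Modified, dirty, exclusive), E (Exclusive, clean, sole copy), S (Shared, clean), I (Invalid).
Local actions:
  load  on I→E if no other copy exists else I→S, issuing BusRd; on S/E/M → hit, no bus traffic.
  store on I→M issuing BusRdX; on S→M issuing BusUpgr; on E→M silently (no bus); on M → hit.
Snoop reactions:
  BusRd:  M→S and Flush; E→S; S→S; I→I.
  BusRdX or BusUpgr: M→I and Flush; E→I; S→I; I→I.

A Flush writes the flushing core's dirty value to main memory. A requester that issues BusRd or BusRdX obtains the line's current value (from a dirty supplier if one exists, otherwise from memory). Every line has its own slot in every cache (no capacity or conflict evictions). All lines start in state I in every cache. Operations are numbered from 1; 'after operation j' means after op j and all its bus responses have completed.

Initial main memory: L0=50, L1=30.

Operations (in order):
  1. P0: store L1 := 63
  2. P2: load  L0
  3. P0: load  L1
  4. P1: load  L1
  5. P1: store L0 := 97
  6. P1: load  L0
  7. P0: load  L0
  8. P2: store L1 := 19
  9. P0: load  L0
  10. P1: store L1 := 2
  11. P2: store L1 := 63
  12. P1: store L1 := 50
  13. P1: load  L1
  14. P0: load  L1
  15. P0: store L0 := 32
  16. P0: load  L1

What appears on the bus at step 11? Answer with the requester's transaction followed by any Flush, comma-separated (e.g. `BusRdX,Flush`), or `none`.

bus = BusRdX,Flush

  op1 P0: store L1 := 63 → M/I/I on L1; bus BusRdX; mem=30
  op2 P2: load  L0 → I/I/E on L0; bus BusRd; mem=50
  op3 P0: load  L1 → M/I/I on L1; bus (none); mem=30
  op4 P1: load  L1 → S/S/I on L1; bus BusRd Flush; mem=63
  op5 P1: store L0 := 97 → I/M/I on L0; bus BusRdX; mem=50
  op6 P1: load  L0 → I/M/I on L0; bus (none); mem=50
  op7 P0: load  L0 → S/S/I on L0; bus BusRd Flush; mem=97
  op8 P2: store L1 := 19 → I/I/M on L1; bus BusRdX; mem=63
  op9 P0: load  L0 → S/S/I on L0; bus (none); mem=97
  op10 P1: store L1 := 2 → I/M/I on L1; bus BusRdX Flush; mem=19
  op11 P2: store L1 := 63 → I/I/M on L1; bus BusRdX Flush; mem=2
  op12 P1: store L1 := 50 → I/M/I on L1; bus BusRdX Flush; mem=63
  op13 P1: load  L1 → I/M/I on L1; bus (none); mem=63
  op14 P0: load  L1 → S/S/I on L1; bus BusRd Flush; mem=50
  op15 P0: store L0 := 32 → M/I/I on L0; bus BusUpgr; mem=97
  op16 P0: load  L1 → S/S/I on L1; bus (none); mem=50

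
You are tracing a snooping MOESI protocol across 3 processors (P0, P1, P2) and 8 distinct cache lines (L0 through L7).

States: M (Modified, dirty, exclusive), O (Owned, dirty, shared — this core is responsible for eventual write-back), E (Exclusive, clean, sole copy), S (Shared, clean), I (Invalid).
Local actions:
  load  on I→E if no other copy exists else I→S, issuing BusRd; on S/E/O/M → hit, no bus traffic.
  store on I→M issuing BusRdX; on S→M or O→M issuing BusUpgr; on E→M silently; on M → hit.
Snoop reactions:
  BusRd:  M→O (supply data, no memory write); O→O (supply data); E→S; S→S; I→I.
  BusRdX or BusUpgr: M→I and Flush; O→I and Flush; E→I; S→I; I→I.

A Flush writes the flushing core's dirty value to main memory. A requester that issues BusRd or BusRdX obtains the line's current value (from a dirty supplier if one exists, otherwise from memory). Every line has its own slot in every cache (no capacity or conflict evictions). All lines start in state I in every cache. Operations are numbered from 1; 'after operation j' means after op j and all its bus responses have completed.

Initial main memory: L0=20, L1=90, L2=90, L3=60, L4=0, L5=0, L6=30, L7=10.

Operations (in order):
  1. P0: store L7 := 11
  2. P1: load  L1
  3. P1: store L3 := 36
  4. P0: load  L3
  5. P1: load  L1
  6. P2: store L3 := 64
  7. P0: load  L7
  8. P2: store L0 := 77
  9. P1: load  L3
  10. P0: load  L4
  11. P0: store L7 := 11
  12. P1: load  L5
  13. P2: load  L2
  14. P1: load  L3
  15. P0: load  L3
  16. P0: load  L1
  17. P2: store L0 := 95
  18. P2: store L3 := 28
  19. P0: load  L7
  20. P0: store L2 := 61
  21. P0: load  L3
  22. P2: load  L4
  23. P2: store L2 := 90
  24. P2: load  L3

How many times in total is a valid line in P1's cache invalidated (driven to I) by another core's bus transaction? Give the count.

1. P0: store L7 := 11  bus=[BusRdX]  L7: P0=M P1=I P2=I  mem[L7]=10
2. P1: load  L1  bus=[BusRd]  L1: P0=I P1=E P2=I  mem[L1]=90
3. P1: store L3 := 36  bus=[BusRdX]  L3: P0=I P1=M P2=I  mem[L3]=60
4. P0: load  L3  bus=[BusRd]  L3: P0=S P1=O P2=I  mem[L3]=60
5. P1: load  L1  bus=[-]  L1: P0=I P1=E P2=I  mem[L1]=90
6. P2: store L3 := 64  bus=[BusRdX,Flush]  L3: P0=I P1=I P2=M  mem[L3]=36
7. P0: load  L7  bus=[-]  L7: P0=M P1=I P2=I  mem[L7]=10
8. P2: store L0 := 77  bus=[BusRdX]  L0: P0=I P1=I P2=M  mem[L0]=20
9. P1: load  L3  bus=[BusRd]  L3: P0=I P1=S P2=O  mem[L3]=36
10. P0: load  L4  bus=[BusRd]  L4: P0=E P1=I P2=I  mem[L4]=0
11. P0: store L7 := 11  bus=[-]  L7: P0=M P1=I P2=I  mem[L7]=10
12. P1: load  L5  bus=[BusRd]  L5: P0=I P1=E P2=I  mem[L5]=0
13. P2: load  L2  bus=[BusRd]  L2: P0=I P1=I P2=E  mem[L2]=90
14. P1: load  L3  bus=[-]  L3: P0=I P1=S P2=O  mem[L3]=36
15. P0: load  L3  bus=[BusRd]  L3: P0=S P1=S P2=O  mem[L3]=36
16. P0: load  L1  bus=[BusRd]  L1: P0=S P1=S P2=I  mem[L1]=90
17. P2: store L0 := 95  bus=[-]  L0: P0=I P1=I P2=M  mem[L0]=20
18. P2: store L3 := 28  bus=[BusUpgr]  L3: P0=I P1=I P2=M  mem[L3]=36
19. P0: load  L7  bus=[-]  L7: P0=M P1=I P2=I  mem[L7]=10
20. P0: store L2 := 61  bus=[BusRdX]  L2: P0=M P1=I P2=I  mem[L2]=90
21. P0: load  L3  bus=[BusRd]  L3: P0=S P1=I P2=O  mem[L3]=36
22. P2: load  L4  bus=[BusRd]  L4: P0=S P1=I P2=S  mem[L4]=0
23. P2: store L2 := 90  bus=[BusRdX,Flush]  L2: P0=I P1=I P2=M  mem[L2]=61
24. P2: load  L3  bus=[-]  L3: P0=S P1=I P2=O  mem[L3]=36

invalidations = 2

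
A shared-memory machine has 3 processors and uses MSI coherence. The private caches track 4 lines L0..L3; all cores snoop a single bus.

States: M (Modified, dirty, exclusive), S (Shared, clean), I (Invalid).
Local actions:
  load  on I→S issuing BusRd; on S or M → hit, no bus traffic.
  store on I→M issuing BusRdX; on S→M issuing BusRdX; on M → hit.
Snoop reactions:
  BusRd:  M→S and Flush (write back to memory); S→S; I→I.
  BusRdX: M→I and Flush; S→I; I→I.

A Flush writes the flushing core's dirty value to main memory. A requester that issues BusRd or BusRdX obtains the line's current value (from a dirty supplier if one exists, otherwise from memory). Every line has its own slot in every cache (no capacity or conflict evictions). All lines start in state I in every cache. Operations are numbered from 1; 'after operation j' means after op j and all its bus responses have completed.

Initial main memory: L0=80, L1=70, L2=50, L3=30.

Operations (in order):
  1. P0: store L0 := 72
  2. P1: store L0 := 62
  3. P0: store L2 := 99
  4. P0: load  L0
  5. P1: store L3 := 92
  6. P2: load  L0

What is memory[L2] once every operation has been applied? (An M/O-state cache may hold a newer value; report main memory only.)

memory[L2] = 50

[1] P0: store L0 := 72 | P0:M(72), P1:I, P2:I | bus: BusRdX
[2] P1: store L0 := 62 | P0:I, P1:M(62), P2:I | bus: BusRdX,Flush
[3] P0: store L2 := 99 | P0:M(99), P1:I, P2:I | bus: BusRdX
[4] P0: load  L0 | P0:S(62), P1:S(62), P2:I | bus: BusRd,Flush
[5] P1: store L3 := 92 | P0:I, P1:M(92), P2:I | bus: BusRdX
[6] P2: load  L0 | P0:S(62), P1:S(62), P2:S(62) | bus: BusRd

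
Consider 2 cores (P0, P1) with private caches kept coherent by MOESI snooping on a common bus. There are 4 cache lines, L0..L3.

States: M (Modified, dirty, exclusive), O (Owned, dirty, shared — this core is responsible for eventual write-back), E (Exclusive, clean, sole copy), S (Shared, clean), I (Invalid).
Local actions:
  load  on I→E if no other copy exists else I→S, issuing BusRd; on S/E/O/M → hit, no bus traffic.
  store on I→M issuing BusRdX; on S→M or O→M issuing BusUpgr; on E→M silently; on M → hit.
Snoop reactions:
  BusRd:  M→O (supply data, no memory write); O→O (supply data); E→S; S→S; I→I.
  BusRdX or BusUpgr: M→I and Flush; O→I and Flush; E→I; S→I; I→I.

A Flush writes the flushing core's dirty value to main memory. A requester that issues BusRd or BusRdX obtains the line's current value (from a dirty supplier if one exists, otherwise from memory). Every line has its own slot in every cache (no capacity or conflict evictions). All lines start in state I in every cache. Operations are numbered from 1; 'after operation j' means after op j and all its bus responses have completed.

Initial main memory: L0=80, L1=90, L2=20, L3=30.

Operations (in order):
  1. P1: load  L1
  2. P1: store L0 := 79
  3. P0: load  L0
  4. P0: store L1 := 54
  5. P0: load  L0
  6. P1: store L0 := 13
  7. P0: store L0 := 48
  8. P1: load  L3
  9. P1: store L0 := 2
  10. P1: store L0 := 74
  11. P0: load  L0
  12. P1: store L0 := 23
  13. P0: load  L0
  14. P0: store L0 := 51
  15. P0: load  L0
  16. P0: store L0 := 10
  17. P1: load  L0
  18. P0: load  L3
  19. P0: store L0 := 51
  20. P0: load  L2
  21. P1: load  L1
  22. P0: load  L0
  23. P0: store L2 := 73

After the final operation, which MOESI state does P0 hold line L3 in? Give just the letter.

state = S

[1] P1: load  L1 | P0:I, P1:E(90) | bus: BusRd
[2] P1: store L0 := 79 | P0:I, P1:M(79) | bus: BusRdX
[3] P0: load  L0 | P0:S(79), P1:O(79) | bus: BusRd
[4] P0: store L1 := 54 | P0:M(54), P1:I | bus: BusRdX
[5] P0: load  L0 | P0:S(79), P1:O(79) | bus: none
[6] P1: store L0 := 13 | P0:I, P1:M(13) | bus: BusUpgr
[7] P0: store L0 := 48 | P0:M(48), P1:I | bus: BusRdX,Flush
[8] P1: load  L3 | P0:I, P1:E(30) | bus: BusRd
[9] P1: store L0 := 2 | P0:I, P1:M(2) | bus: BusRdX,Flush
[10] P1: store L0 := 74 | P0:I, P1:M(74) | bus: none
[11] P0: load  L0 | P0:S(74), P1:O(74) | bus: BusRd
[12] P1: store L0 := 23 | P0:I, P1:M(23) | bus: BusUpgr
[13] P0: load  L0 | P0:S(23), P1:O(23) | bus: BusRd
[14] P0: store L0 := 51 | P0:M(51), P1:I | bus: BusUpgr,Flush
[15] P0: load  L0 | P0:M(51), P1:I | bus: none
[16] P0: store L0 := 10 | P0:M(10), P1:I | bus: none
[17] P1: load  L0 | P0:O(10), P1:S(10) | bus: BusRd
[18] P0: load  L3 | P0:S(30), P1:S(30) | bus: BusRd
[19] P0: store L0 := 51 | P0:M(51), P1:I | bus: BusUpgr
[20] P0: load  L2 | P0:E(20), P1:I | bus: BusRd
[21] P1: load  L1 | P0:O(54), P1:S(54) | bus: BusRd
[22] P0: load  L0 | P0:M(51), P1:I | bus: none
[23] P0: store L2 := 73 | P0:M(73), P1:I | bus: none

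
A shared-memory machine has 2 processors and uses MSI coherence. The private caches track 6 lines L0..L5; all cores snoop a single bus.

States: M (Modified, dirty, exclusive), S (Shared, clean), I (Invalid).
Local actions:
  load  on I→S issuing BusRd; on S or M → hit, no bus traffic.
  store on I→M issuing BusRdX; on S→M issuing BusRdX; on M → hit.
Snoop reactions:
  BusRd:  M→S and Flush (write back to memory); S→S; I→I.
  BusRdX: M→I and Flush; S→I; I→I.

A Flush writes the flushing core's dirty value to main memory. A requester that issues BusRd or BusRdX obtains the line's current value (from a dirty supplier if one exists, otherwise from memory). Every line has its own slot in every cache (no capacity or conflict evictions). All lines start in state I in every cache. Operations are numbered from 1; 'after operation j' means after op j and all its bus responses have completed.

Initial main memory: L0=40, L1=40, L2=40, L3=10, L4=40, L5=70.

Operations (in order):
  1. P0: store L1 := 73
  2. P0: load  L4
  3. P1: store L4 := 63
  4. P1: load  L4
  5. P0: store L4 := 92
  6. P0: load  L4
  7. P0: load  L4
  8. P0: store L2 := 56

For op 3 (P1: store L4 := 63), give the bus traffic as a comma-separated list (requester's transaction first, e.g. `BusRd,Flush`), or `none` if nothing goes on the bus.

1. P0: store L1 := 73  bus=[BusRdX]  L1: P0=M P1=I  mem[L1]=40
2. P0: load  L4  bus=[BusRd]  L4: P0=S P1=I  mem[L4]=40
3. P1: store L4 := 63  bus=[BusRdX]  L4: P0=I P1=M  mem[L4]=40
4. P1: load  L4  bus=[-]  L4: P0=I P1=M  mem[L4]=40
5. P0: store L4 := 92  bus=[BusRdX,Flush]  L4: P0=M P1=I  mem[L4]=63
6. P0: load  L4  bus=[-]  L4: P0=M P1=I  mem[L4]=63
7. P0: load  L4  bus=[-]  L4: P0=M P1=I  mem[L4]=63
8. P0: store L2 := 56  bus=[BusRdX]  L2: P0=M P1=I  mem[L2]=40

bus = BusRdX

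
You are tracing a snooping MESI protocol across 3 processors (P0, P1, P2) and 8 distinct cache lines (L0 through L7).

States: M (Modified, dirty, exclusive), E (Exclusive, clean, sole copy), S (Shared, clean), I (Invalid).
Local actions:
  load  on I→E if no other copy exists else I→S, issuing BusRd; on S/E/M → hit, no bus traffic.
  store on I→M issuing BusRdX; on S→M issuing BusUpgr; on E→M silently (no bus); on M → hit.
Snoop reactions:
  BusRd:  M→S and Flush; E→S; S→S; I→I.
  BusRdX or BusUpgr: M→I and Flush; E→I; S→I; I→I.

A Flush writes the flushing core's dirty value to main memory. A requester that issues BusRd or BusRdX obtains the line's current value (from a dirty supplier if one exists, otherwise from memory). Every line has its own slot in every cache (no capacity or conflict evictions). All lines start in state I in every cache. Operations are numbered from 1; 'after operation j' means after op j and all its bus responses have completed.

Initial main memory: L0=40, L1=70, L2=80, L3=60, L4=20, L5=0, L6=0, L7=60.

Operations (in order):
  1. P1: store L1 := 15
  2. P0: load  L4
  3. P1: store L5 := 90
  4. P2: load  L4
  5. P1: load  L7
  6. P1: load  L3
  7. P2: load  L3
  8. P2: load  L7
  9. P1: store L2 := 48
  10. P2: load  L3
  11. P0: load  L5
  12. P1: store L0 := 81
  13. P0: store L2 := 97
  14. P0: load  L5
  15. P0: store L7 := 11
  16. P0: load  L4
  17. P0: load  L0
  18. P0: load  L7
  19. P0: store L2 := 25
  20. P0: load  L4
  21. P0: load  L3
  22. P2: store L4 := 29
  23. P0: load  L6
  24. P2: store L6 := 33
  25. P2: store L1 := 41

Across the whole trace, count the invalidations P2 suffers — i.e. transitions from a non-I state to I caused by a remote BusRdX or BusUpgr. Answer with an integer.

invalidations = 1

  op1 P1: store L1 := 15 → I/M/I on L1; bus BusRdX; mem=70
  op2 P0: load  L4 → E/I/I on L4; bus BusRd; mem=20
  op3 P1: store L5 := 90 → I/M/I on L5; bus BusRdX; mem=0
  op4 P2: load  L4 → S/I/S on L4; bus BusRd; mem=20
  op5 P1: load  L7 → I/E/I on L7; bus BusRd; mem=60
  op6 P1: load  L3 → I/E/I on L3; bus BusRd; mem=60
  op7 P2: load  L3 → I/S/S on L3; bus BusRd; mem=60
  op8 P2: load  L7 → I/S/S on L7; bus BusRd; mem=60
  op9 P1: store L2 := 48 → I/M/I on L2; bus BusRdX; mem=80
  op10 P2: load  L3 → I/S/S on L3; bus (none); mem=60
  op11 P0: load  L5 → S/S/I on L5; bus BusRd Flush; mem=90
  op12 P1: store L0 := 81 → I/M/I on L0; bus BusRdX; mem=40
  op13 P0: store L2 := 97 → M/I/I on L2; bus BusRdX Flush; mem=48
  op14 P0: load  L5 → S/S/I on L5; bus (none); mem=90
  op15 P0: store L7 := 11 → M/I/I on L7; bus BusRdX; mem=60
  op16 P0: load  L4 → S/I/S on L4; bus (none); mem=20
  op17 P0: load  L0 → S/S/I on L0; bus BusRd Flush; mem=81
  op18 P0: load  L7 → M/I/I on L7; bus (none); mem=60
  op19 P0: store L2 := 25 → M/I/I on L2; bus (none); mem=48
  op20 P0: load  L4 → S/I/S on L4; bus (none); mem=20
  op21 P0: load  L3 → S/S/S on L3; bus BusRd; mem=60
  op22 P2: store L4 := 29 → I/I/M on L4; bus BusUpgr; mem=20
  op23 P0: load  L6 → E/I/I on L6; bus BusRd; mem=0
  op24 P2: store L6 := 33 → I/I/M on L6; bus BusRdX; mem=0
  op25 P2: store L1 := 41 → I/I/M on L1; bus BusRdX Flush; mem=15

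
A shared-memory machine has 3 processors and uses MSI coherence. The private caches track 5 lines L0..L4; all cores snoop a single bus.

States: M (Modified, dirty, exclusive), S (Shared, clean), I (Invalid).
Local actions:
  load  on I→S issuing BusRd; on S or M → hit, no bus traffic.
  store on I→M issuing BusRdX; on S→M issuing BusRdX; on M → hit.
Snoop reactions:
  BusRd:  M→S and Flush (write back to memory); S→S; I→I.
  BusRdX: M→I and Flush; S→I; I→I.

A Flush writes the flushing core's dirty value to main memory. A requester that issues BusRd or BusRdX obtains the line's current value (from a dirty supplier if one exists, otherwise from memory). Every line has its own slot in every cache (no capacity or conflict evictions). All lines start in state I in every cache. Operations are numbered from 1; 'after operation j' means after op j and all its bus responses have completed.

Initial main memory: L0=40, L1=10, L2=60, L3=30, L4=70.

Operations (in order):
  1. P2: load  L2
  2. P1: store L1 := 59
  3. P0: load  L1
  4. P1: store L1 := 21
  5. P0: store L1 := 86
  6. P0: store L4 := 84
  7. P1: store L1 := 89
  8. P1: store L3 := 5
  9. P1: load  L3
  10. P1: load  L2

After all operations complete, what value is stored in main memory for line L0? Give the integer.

[1] P2: load  L2 | P0:I, P1:I, P2:S(60) | bus: BusRd
[2] P1: store L1 := 59 | P0:I, P1:M(59), P2:I | bus: BusRdX
[3] P0: load  L1 | P0:S(59), P1:S(59), P2:I | bus: BusRd,Flush
[4] P1: store L1 := 21 | P0:I, P1:M(21), P2:I | bus: BusRdX
[5] P0: store L1 := 86 | P0:M(86), P1:I, P2:I | bus: BusRdX,Flush
[6] P0: store L4 := 84 | P0:M(84), P1:I, P2:I | bus: BusRdX
[7] P1: store L1 := 89 | P0:I, P1:M(89), P2:I | bus: BusRdX,Flush
[8] P1: store L3 := 5 | P0:I, P1:M(5), P2:I | bus: BusRdX
[9] P1: load  L3 | P0:I, P1:M(5), P2:I | bus: none
[10] P1: load  L2 | P0:I, P1:S(60), P2:S(60) | bus: BusRd

memory[L0] = 40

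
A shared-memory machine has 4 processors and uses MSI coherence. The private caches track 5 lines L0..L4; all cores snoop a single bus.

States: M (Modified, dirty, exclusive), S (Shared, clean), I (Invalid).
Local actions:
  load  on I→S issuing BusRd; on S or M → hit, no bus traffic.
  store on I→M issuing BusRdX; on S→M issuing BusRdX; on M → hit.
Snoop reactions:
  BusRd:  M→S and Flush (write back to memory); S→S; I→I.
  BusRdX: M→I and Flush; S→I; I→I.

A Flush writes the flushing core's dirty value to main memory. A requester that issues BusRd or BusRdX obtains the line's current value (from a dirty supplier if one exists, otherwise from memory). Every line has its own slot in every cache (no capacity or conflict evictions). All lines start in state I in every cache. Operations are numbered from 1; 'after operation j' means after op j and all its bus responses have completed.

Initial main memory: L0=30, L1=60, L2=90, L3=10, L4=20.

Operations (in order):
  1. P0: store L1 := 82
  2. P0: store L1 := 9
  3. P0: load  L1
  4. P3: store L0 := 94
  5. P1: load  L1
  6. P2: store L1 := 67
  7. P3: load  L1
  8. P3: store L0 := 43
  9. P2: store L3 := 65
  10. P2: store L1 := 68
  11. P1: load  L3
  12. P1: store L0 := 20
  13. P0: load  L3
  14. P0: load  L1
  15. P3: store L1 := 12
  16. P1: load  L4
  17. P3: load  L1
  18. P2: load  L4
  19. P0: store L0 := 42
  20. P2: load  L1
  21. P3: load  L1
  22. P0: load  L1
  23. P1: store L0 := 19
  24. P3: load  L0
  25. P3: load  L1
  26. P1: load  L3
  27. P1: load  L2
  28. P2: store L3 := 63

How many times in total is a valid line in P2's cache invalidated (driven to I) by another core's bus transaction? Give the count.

invalidations = 1

[1] P0: store L1 := 82 | P0:M(82), P1:I, P2:I, P3:I | bus: BusRdX
[2] P0: store L1 := 9 | P0:M(9), P1:I, P2:I, P3:I | bus: none
[3] P0: load  L1 | P0:M(9), P1:I, P2:I, P3:I | bus: none
[4] P3: store L0 := 94 | P0:I, P1:I, P2:I, P3:M(94) | bus: BusRdX
[5] P1: load  L1 | P0:S(9), P1:S(9), P2:I, P3:I | bus: BusRd,Flush
[6] P2: store L1 := 67 | P0:I, P1:I, P2:M(67), P3:I | bus: BusRdX
[7] P3: load  L1 | P0:I, P1:I, P2:S(67), P3:S(67) | bus: BusRd,Flush
[8] P3: store L0 := 43 | P0:I, P1:I, P2:I, P3:M(43) | bus: none
[9] P2: store L3 := 65 | P0:I, P1:I, P2:M(65), P3:I | bus: BusRdX
[10] P2: store L1 := 68 | P0:I, P1:I, P2:M(68), P3:I | bus: BusRdX
[11] P1: load  L3 | P0:I, P1:S(65), P2:S(65), P3:I | bus: BusRd,Flush
[12] P1: store L0 := 20 | P0:I, P1:M(20), P2:I, P3:I | bus: BusRdX,Flush
[13] P0: load  L3 | P0:S(65), P1:S(65), P2:S(65), P3:I | bus: BusRd
[14] P0: load  L1 | P0:S(68), P1:I, P2:S(68), P3:I | bus: BusRd,Flush
[15] P3: store L1 := 12 | P0:I, P1:I, P2:I, P3:M(12) | bus: BusRdX
[16] P1: load  L4 | P0:I, P1:S(20), P2:I, P3:I | bus: BusRd
[17] P3: load  L1 | P0:I, P1:I, P2:I, P3:M(12) | bus: none
[18] P2: load  L4 | P0:I, P1:S(20), P2:S(20), P3:I | bus: BusRd
[19] P0: store L0 := 42 | P0:M(42), P1:I, P2:I, P3:I | bus: BusRdX,Flush
[20] P2: load  L1 | P0:I, P1:I, P2:S(12), P3:S(12) | bus: BusRd,Flush
[21] P3: load  L1 | P0:I, P1:I, P2:S(12), P3:S(12) | bus: none
[22] P0: load  L1 | P0:S(12), P1:I, P2:S(12), P3:S(12) | bus: BusRd
[23] P1: store L0 := 19 | P0:I, P1:M(19), P2:I, P3:I | bus: BusRdX,Flush
[24] P3: load  L0 | P0:I, P1:S(19), P2:I, P3:S(19) | bus: BusRd,Flush
[25] P3: load  L1 | P0:S(12), P1:I, P2:S(12), P3:S(12) | bus: none
[26] P1: load  L3 | P0:S(65), P1:S(65), P2:S(65), P3:I | bus: none
[27] P1: load  L2 | P0:I, P1:S(90), P2:I, P3:I | bus: BusRd
[28] P2: store L3 := 63 | P0:I, P1:I, P2:M(63), P3:I | bus: BusRdX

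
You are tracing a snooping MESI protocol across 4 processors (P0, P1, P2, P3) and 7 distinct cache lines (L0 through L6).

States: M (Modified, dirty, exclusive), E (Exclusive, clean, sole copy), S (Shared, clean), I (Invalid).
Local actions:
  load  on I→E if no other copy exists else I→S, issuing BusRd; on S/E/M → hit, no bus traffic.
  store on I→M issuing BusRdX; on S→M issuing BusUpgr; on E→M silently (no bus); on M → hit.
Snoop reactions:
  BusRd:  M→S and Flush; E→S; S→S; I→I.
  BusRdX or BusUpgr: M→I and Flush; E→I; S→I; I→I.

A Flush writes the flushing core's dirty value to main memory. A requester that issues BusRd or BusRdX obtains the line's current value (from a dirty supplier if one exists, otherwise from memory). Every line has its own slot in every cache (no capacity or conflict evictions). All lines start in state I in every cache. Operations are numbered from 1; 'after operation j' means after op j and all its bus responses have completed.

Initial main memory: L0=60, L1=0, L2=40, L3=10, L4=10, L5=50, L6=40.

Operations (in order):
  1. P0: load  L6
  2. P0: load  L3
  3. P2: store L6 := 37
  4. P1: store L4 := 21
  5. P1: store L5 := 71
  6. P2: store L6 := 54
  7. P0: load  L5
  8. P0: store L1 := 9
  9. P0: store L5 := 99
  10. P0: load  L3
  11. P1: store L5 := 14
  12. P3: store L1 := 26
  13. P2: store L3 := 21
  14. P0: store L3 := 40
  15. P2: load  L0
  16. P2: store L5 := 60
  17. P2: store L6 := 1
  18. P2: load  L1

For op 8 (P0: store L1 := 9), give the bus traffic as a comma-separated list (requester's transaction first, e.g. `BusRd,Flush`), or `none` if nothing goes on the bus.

[1] P0: load  L6 | P0:E(40), P1:I, P2:I, P3:I | bus: BusRd
[2] P0: load  L3 | P0:E(10), P1:I, P2:I, P3:I | bus: BusRd
[3] P2: store L6 := 37 | P0:I, P1:I, P2:M(37), P3:I | bus: BusRdX
[4] P1: store L4 := 21 | P0:I, P1:M(21), P2:I, P3:I | bus: BusRdX
[5] P1: store L5 := 71 | P0:I, P1:M(71), P2:I, P3:I | bus: BusRdX
[6] P2: store L6 := 54 | P0:I, P1:I, P2:M(54), P3:I | bus: none
[7] P0: load  L5 | P0:S(71), P1:S(71), P2:I, P3:I | bus: BusRd,Flush
[8] P0: store L1 := 9 | P0:M(9), P1:I, P2:I, P3:I | bus: BusRdX
[9] P0: store L5 := 99 | P0:M(99), P1:I, P2:I, P3:I | bus: BusUpgr
[10] P0: load  L3 | P0:E(10), P1:I, P2:I, P3:I | bus: none
[11] P1: store L5 := 14 | P0:I, P1:M(14), P2:I, P3:I | bus: BusRdX,Flush
[12] P3: store L1 := 26 | P0:I, P1:I, P2:I, P3:M(26) | bus: BusRdX,Flush
[13] P2: store L3 := 21 | P0:I, P1:I, P2:M(21), P3:I | bus: BusRdX
[14] P0: store L3 := 40 | P0:M(40), P1:I, P2:I, P3:I | bus: BusRdX,Flush
[15] P2: load  L0 | P0:I, P1:I, P2:E(60), P3:I | bus: BusRd
[16] P2: store L5 := 60 | P0:I, P1:I, P2:M(60), P3:I | bus: BusRdX,Flush
[17] P2: store L6 := 1 | P0:I, P1:I, P2:M(1), P3:I | bus: none
[18] P2: load  L1 | P0:I, P1:I, P2:S(26), P3:S(26) | bus: BusRd,Flush

bus = BusRdX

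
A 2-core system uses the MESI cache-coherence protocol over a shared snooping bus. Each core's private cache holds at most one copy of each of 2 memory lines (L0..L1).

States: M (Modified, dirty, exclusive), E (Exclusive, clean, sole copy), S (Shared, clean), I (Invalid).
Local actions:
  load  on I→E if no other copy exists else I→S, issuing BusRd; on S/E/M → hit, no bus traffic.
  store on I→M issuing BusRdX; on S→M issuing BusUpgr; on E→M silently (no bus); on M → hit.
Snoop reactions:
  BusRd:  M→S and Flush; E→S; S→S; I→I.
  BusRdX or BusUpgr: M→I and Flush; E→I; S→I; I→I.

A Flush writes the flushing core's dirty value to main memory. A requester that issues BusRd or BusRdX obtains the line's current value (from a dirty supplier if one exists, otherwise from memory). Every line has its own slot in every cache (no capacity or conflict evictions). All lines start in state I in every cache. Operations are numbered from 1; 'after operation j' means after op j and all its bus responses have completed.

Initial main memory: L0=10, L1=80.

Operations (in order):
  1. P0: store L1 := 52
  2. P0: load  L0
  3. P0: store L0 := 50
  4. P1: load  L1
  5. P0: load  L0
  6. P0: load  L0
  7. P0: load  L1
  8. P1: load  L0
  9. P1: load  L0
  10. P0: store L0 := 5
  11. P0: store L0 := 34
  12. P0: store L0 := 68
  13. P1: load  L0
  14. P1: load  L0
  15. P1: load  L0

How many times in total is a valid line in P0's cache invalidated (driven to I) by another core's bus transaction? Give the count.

invalidations = 0

step 1: P0: store L1 := 52  ⟶  MI  (L1)  txn=BusRdX  M[L1]=80
step 2: P0: load  L0  ⟶  EI  (L0)  txn=BusRd  M[L0]=10
step 3: P0: store L0 := 50  ⟶  MI  (L0)  txn=∅  M[L0]=10
step 4: P1: load  L1  ⟶  SS  (L1)  txn=BusRd+Flush  M[L1]=52
step 5: P0: load  L0  ⟶  MI  (L0)  txn=∅  M[L0]=10
step 6: P0: load  L0  ⟶  MI  (L0)  txn=∅  M[L0]=10
step 7: P0: load  L1  ⟶  SS  (L1)  txn=∅  M[L1]=52
step 8: P1: load  L0  ⟶  SS  (L0)  txn=BusRd+Flush  M[L0]=50
step 9: P1: load  L0  ⟶  SS  (L0)  txn=∅  M[L0]=50
step 10: P0: store L0 := 5  ⟶  MI  (L0)  txn=BusUpgr  M[L0]=50
step 11: P0: store L0 := 34  ⟶  MI  (L0)  txn=∅  M[L0]=50
step 12: P0: store L0 := 68  ⟶  MI  (L0)  txn=∅  M[L0]=50
step 13: P1: load  L0  ⟶  SS  (L0)  txn=BusRd+Flush  M[L0]=68
step 14: P1: load  L0  ⟶  SS  (L0)  txn=∅  M[L0]=68
step 15: P1: load  L0  ⟶  SS  (L0)  txn=∅  M[L0]=68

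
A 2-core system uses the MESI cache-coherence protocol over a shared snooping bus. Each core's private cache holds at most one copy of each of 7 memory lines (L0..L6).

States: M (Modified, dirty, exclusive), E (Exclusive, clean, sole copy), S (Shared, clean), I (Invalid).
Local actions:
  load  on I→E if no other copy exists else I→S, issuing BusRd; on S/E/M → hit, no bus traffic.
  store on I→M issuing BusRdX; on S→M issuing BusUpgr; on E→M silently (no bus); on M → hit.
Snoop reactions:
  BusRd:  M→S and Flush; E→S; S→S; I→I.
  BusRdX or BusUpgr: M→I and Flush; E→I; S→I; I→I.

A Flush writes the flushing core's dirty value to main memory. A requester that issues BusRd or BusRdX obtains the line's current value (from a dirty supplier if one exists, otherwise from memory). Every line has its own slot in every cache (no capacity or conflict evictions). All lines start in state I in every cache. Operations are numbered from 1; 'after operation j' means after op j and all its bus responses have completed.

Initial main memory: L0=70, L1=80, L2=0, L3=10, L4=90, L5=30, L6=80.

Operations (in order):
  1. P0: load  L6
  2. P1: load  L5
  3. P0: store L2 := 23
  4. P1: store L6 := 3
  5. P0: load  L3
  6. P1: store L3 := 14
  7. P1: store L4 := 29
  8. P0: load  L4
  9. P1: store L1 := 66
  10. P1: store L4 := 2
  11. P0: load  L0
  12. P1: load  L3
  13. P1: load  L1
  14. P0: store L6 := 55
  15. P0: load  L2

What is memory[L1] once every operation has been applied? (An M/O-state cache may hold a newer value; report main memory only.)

memory[L1] = 80

[1] P0: load  L6 | P0:E(80), P1:I | bus: BusRd
[2] P1: load  L5 | P0:I, P1:E(30) | bus: BusRd
[3] P0: store L2 := 23 | P0:M(23), P1:I | bus: BusRdX
[4] P1: store L6 := 3 | P0:I, P1:M(3) | bus: BusRdX
[5] P0: load  L3 | P0:E(10), P1:I | bus: BusRd
[6] P1: store L3 := 14 | P0:I, P1:M(14) | bus: BusRdX
[7] P1: store L4 := 29 | P0:I, P1:M(29) | bus: BusRdX
[8] P0: load  L4 | P0:S(29), P1:S(29) | bus: BusRd,Flush
[9] P1: store L1 := 66 | P0:I, P1:M(66) | bus: BusRdX
[10] P1: store L4 := 2 | P0:I, P1:M(2) | bus: BusUpgr
[11] P0: load  L0 | P0:E(70), P1:I | bus: BusRd
[12] P1: load  L3 | P0:I, P1:M(14) | bus: none
[13] P1: load  L1 | P0:I, P1:M(66) | bus: none
[14] P0: store L6 := 55 | P0:M(55), P1:I | bus: BusRdX,Flush
[15] P0: load  L2 | P0:M(23), P1:I | bus: none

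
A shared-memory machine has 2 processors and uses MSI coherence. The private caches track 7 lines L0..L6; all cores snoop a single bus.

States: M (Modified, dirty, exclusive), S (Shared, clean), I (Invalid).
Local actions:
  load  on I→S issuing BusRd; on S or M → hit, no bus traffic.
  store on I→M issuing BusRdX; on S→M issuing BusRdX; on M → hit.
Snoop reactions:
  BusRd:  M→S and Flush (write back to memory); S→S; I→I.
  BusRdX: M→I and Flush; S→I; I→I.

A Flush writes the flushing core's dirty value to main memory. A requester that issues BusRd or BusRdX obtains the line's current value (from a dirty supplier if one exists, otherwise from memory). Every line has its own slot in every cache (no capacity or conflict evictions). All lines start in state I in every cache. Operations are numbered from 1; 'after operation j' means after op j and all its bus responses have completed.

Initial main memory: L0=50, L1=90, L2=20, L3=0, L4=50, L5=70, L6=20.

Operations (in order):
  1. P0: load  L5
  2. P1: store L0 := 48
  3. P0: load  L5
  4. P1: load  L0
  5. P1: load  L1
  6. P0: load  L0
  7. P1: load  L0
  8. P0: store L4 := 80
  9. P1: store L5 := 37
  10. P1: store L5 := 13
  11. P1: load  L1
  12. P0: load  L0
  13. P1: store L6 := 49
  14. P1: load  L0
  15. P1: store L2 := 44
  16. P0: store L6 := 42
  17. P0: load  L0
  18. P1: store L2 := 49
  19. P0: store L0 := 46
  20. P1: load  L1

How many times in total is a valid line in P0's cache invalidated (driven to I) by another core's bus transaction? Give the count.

invalidations = 1

step 1: P0: load  L5  ⟶  SI  (L5)  txn=BusRd  M[L5]=70
step 2: P1: store L0 := 48  ⟶  IM  (L0)  txn=BusRdX  M[L0]=50
step 3: P0: load  L5  ⟶  SI  (L5)  txn=∅  M[L5]=70
step 4: P1: load  L0  ⟶  IM  (L0)  txn=∅  M[L0]=50
step 5: P1: load  L1  ⟶  IS  (L1)  txn=BusRd  M[L1]=90
step 6: P0: load  L0  ⟶  SS  (L0)  txn=BusRd+Flush  M[L0]=48
step 7: P1: load  L0  ⟶  SS  (L0)  txn=∅  M[L0]=48
step 8: P0: store L4 := 80  ⟶  MI  (L4)  txn=BusRdX  M[L4]=50
step 9: P1: store L5 := 37  ⟶  IM  (L5)  txn=BusRdX  M[L5]=70
step 10: P1: store L5 := 13  ⟶  IM  (L5)  txn=∅  M[L5]=70
step 11: P1: load  L1  ⟶  IS  (L1)  txn=∅  M[L1]=90
step 12: P0: load  L0  ⟶  SS  (L0)  txn=∅  M[L0]=48
step 13: P1: store L6 := 49  ⟶  IM  (L6)  txn=BusRdX  M[L6]=20
step 14: P1: load  L0  ⟶  SS  (L0)  txn=∅  M[L0]=48
step 15: P1: store L2 := 44  ⟶  IM  (L2)  txn=BusRdX  M[L2]=20
step 16: P0: store L6 := 42  ⟶  MI  (L6)  txn=BusRdX+Flush  M[L6]=49
step 17: P0: load  L0  ⟶  SS  (L0)  txn=∅  M[L0]=48
step 18: P1: store L2 := 49  ⟶  IM  (L2)  txn=∅  M[L2]=20
step 19: P0: store L0 := 46  ⟶  MI  (L0)  txn=BusRdX  M[L0]=48
step 20: P1: load  L1  ⟶  IS  (L1)  txn=∅  M[L1]=90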